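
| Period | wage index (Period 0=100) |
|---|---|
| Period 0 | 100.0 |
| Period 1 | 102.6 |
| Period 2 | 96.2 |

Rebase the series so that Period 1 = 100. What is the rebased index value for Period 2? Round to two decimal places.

93.76

Rebased(Period 2) = 96.2 / 102.6 × 100 = 93.7622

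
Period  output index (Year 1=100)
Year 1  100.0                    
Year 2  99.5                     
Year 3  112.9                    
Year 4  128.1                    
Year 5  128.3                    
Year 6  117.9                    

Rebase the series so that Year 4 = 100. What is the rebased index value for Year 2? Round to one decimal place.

77.7

Rebased(Year 2) = 99.5 / 128.1 × 100 = 77.6737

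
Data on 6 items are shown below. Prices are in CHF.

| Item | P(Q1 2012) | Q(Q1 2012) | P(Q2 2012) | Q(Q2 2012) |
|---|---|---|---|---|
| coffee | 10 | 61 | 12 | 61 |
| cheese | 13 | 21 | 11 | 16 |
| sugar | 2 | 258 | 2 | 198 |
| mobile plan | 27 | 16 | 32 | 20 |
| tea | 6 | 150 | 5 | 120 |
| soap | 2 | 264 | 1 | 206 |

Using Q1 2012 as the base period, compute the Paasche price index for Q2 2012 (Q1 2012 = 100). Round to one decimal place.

95.3

Paasche price index uses current-period quantities as weights.
ΣP(Q2 2012)·Q(Q2 2012) = 12×61 + 11×16 + 2×198 + 32×20 + 5×120 + 1×206 = 732 + 176 + 396 + 640 + 600 + 206 = 2750
ΣP(Q1 2012)·Q(Q2 2012) = 10×61 + 13×16 + 2×198 + 27×20 + 6×120 + 2×206 = 610 + 208 + 396 + 540 + 720 + 412 = 2886
Index = 2750 / 2886 × 100 = 95.2876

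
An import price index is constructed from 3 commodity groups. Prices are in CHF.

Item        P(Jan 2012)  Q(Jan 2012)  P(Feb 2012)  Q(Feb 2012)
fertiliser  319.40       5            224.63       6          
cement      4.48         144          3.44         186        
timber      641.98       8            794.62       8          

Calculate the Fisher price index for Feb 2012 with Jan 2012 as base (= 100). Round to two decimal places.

106.95

Laspeyres component (base-period weights):
ΣP(Feb 2012)Q(Jan 2012) = 224.63×5 + 3.44×144 + 794.62×8 = 1123.15 + 495.36 + 6356.96 = 7975.47
ΣP(Jan 2012)Q(Jan 2012) = 319.40×5 + 4.48×144 + 641.98×8 = 1597 + 645.12 + 5135.84 = 7377.96
L = 7975.47 / 7377.96 × 100 = 108.0986
Paasche component (current-period weights):
ΣP(Feb 2012)Q(Feb 2012) = 224.63×6 + 3.44×186 + 794.62×8 = 1347.78 + 639.84 + 6356.96 = 8344.58
ΣP(Jan 2012)Q(Feb 2012) = 319.40×6 + 4.48×186 + 641.98×8 = 1916.4 + 833.28 + 5135.84 = 7885.52
P = 8344.58 / 7885.52 × 100 = 105.8216
Fisher = √(L × P) = √(108.0986 × 105.8216) = 106.9540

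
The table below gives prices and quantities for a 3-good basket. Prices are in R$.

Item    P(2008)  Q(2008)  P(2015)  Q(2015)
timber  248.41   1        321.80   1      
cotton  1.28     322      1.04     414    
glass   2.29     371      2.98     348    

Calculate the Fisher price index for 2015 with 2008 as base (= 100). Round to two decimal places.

Laspeyres component (base-period weights):
ΣP(2015)Q(2008) = 321.80×1 + 1.04×322 + 2.98×371 = 321.8 + 334.88 + 1105.58 = 1762.26
ΣP(2008)Q(2008) = 248.41×1 + 1.28×322 + 2.29×371 = 248.41 + 412.16 + 849.59 = 1510.16
L = 1762.26 / 1510.16 × 100 = 116.6936
Paasche component (current-period weights):
ΣP(2015)Q(2015) = 321.80×1 + 1.04×414 + 2.98×348 = 321.8 + 430.56 + 1037.04 = 1789.4
ΣP(2008)Q(2015) = 248.41×1 + 1.28×414 + 2.29×348 = 248.41 + 529.92 + 796.92 = 1575.25
P = 1789.4 / 1575.25 × 100 = 113.5947
Fisher = √(L × P) = √(116.6936 × 113.5947) = 115.1337

115.13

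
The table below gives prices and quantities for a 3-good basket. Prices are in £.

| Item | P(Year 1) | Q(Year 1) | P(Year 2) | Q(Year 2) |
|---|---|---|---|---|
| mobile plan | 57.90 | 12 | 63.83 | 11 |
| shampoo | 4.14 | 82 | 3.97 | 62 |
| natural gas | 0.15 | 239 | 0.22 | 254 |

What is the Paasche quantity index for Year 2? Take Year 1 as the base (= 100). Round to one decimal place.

87.8

Paasche quantity index uses current-period prices as weights.
ΣP(Year 2)·Q(Year 2) = 63.83×11 + 3.97×62 + 0.22×254 = 702.13 + 246.14 + 55.88 = 1004.15
ΣP(Year 2)·Q(Year 1) = 63.83×12 + 3.97×82 + 0.22×239 = 765.96 + 325.54 + 52.58 = 1144.08
Index = 1004.15 / 1144.08 × 100 = 87.7692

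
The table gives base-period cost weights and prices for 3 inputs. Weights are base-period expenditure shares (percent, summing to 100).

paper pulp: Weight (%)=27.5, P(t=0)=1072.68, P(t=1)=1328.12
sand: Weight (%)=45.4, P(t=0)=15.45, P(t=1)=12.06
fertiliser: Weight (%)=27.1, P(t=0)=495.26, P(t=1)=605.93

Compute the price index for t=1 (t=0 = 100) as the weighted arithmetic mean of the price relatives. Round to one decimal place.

paper pulp: 27.5 × (1328.12/1072.68) = 27.5 × 1.238133 = 34.0486
sand: 45.4 × (12.06/15.45) = 45.4 × 0.780583 = 35.4384
fertiliser: 27.1 × (605.93/495.26) = 27.1 × 1.223458 = 33.1557
Index = Σ wᵢ·(p₁ᵢ/p₀ᵢ) = 34.0486 + 35.4384 + 33.1557 = 102.6428

102.6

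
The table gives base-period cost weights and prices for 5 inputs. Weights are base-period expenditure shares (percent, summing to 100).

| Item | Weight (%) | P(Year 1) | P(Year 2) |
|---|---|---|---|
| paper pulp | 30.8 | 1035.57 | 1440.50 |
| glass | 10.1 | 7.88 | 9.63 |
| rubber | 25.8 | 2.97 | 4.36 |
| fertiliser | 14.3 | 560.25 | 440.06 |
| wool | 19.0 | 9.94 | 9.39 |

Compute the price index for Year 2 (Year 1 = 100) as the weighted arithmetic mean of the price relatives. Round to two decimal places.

122.24

paper pulp: 30.8 × (1440.50/1035.57) = 30.8 × 1.391021 = 42.8435
glass: 10.1 × (9.63/7.88) = 10.1 × 1.222081 = 12.3430
rubber: 25.8 × (4.36/2.97) = 25.8 × 1.468013 = 37.8747
fertiliser: 14.3 × (440.06/560.25) = 14.3 × 0.785471 = 11.2322
wool: 19.0 × (9.39/9.94) = 19.0 × 0.944668 = 17.9487
Index = Σ wᵢ·(p₁ᵢ/p₀ᵢ) = 42.8435 + 12.3430 + 37.8747 + 11.2322 + 17.9487 = 122.2422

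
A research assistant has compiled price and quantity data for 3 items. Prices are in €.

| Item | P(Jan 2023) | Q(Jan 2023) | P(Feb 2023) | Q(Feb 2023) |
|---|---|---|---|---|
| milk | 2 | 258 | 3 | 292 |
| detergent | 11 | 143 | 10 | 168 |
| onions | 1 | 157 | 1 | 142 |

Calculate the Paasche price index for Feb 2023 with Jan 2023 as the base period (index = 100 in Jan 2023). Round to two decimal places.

Paasche price index uses current-period quantities as weights.
ΣP(Feb 2023)·Q(Feb 2023) = 3×292 + 10×168 + 1×142 = 876 + 1680 + 142 = 2698
ΣP(Jan 2023)·Q(Feb 2023) = 2×292 + 11×168 + 1×142 = 584 + 1848 + 142 = 2574
Index = 2698 / 2574 × 100 = 104.8174

104.82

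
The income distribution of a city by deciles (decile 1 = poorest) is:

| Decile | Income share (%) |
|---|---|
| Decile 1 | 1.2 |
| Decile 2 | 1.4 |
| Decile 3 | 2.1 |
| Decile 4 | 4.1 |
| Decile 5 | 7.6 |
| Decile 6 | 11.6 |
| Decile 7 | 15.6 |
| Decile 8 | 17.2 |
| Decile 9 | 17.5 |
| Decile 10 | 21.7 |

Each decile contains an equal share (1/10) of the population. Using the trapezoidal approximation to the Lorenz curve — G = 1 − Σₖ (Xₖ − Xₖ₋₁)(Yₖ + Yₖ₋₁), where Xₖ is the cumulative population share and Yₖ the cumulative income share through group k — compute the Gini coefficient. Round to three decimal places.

Cumulative income shares Yₖ: 0.0120, 0.0260, 0.0470, 0.0880, 0.1640, 0.2800, 0.4360, 0.6080, 0.7830, 1.0000
Σ (Xₖ−Xₖ₋₁)(Yₖ+Yₖ₋₁) = (1/10)(0.0120+0.0000) + (1/10)(0.0260+0.0120) + (1/10)(0.0470+0.0260) + (1/10)(0.0880+0.0470) + (1/10)(0.1640+0.0880) + (1/10)(0.2800+0.1640) + (1/10)(0.4360+0.2800) + (1/10)(0.6080+0.4360) + (1/10)(0.7830+0.6080) + (1/10)(1.0000+0.7830)
  = 0.0012 + 0.0038 + 0.0073 + 0.0135 + 0.0252 + 0.0444 + 0.0716 + 0.1044 + 0.1391 + 0.1783 = 0.5888
G = 1 − 0.5888 = 0.4112

0.411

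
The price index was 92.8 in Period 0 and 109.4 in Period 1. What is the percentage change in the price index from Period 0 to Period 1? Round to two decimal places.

Change = (109.4 − 92.8) / 92.8 × 100
       = 16.6 / 92.8 × 100 = 17.8879%

17.89%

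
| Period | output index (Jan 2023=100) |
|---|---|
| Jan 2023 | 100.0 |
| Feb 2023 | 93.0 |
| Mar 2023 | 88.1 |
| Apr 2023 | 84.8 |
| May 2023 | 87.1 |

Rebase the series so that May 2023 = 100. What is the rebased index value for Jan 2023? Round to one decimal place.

114.8

Rebased(Jan 2023) = 100.0 / 87.1 × 100 = 114.8106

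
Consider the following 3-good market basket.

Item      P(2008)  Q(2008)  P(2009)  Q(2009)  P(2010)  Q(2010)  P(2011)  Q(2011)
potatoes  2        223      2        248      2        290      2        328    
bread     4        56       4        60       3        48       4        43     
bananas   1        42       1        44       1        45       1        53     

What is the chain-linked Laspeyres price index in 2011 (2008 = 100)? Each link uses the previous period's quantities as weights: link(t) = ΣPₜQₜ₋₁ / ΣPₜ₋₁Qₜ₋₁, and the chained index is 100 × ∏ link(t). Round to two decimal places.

Link 2008→2009:
ΣP(2009)Q(2008) = 2×223 + 4×56 + 1×42 = 446 + 224 + 42 = 712
ΣP(2008)Q(2008) = 2×223 + 4×56 + 1×42 = 446 + 224 + 42 = 712
link = 712/712 = 1.000000
Link 2009→2010:
ΣP(2010)Q(2009) = 2×248 + 3×60 + 1×44 = 496 + 180 + 44 = 720
ΣP(2009)Q(2009) = 2×248 + 4×60 + 1×44 = 496 + 240 + 44 = 780
link = 720/780 = 0.923077
Link 2010→2011:
ΣP(2011)Q(2010) = 2×290 + 4×48 + 1×45 = 580 + 192 + 45 = 817
ΣP(2010)Q(2010) = 2×290 + 3×48 + 1×45 = 580 + 144 + 45 = 769
link = 817/769 = 1.062419
Chained index = 100 × 1.000000 × 0.923077 × 1.062419 = 98.0694

98.07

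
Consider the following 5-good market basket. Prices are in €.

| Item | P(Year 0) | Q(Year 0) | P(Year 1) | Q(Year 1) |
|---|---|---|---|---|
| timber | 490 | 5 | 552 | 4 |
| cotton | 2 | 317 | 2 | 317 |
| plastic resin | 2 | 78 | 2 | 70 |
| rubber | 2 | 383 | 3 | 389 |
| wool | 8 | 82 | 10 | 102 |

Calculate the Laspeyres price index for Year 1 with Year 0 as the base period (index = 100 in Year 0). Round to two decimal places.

Laspeyres price index uses base-period quantities as weights.
ΣP(Year 1)·Q(Year 0) = 552×5 + 2×317 + 2×78 + 3×383 + 10×82 = 2760 + 634 + 156 + 1149 + 820 = 5519
ΣP(Year 0)·Q(Year 0) = 490×5 + 2×317 + 2×78 + 2×383 + 8×82 = 2450 + 634 + 156 + 766 + 656 = 4662
Index = 5519 / 4662 × 100 = 118.3827

118.38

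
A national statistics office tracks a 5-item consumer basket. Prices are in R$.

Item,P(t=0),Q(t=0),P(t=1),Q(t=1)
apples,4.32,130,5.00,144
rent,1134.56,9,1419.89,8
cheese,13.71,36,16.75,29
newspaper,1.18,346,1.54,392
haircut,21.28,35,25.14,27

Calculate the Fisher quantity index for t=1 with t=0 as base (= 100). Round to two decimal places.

Laspeyres component (base-period weights):
ΣP(t=0)Q(t=1) = 4.32×144 + 1134.56×8 + 13.71×29 + 1.18×392 + 21.28×27 = 622.08 + 9076.48 + 397.59 + 462.56 + 574.56 = 11133.27
ΣP(t=0)Q(t=0) = 4.32×130 + 1134.56×9 + 13.71×36 + 1.18×346 + 21.28×35 = 561.6 + 10211.04 + 493.56 + 408.28 + 744.8 = 12419.28
L = 11133.27 / 12419.28 × 100 = 89.6451
Paasche component (current-period weights):
ΣP(t=1)Q(t=1) = 5.00×144 + 1419.89×8 + 16.75×29 + 1.54×392 + 25.14×27 = 720 + 11359.12 + 485.75 + 603.68 + 678.78 = 13847.33
ΣP(t=1)Q(t=0) = 5.00×130 + 1419.89×9 + 16.75×36 + 1.54×346 + 25.14×35 = 650 + 12779.01 + 603 + 532.84 + 879.9 = 15444.75
P = 13847.33 / 15444.75 × 100 = 89.6572
Fisher = √(L × P) = √(89.6451 × 89.6572) = 89.6511

89.65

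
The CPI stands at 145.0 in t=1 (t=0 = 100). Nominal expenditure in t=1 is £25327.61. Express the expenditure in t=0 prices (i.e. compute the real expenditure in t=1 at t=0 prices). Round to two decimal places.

17467.32

Real = Nominal ÷ (Index/100) = 25327.61 ÷ (145.0/100)
     = 25327.61 ÷ 1.450 = 17467.3172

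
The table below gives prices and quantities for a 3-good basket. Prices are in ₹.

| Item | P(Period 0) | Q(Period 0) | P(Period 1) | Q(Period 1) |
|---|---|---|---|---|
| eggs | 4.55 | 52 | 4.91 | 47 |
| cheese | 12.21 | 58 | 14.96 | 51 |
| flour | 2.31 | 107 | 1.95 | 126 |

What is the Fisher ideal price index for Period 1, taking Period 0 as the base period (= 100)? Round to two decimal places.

Laspeyres component (base-period weights):
ΣP(Period 1)Q(Period 0) = 4.91×52 + 14.96×58 + 1.95×107 = 255.32 + 867.68 + 208.65 = 1331.65
ΣP(Period 0)Q(Period 0) = 4.55×52 + 12.21×58 + 2.31×107 = 236.6 + 708.18 + 247.17 = 1191.95
L = 1331.65 / 1191.95 × 100 = 111.7203
Paasche component (current-period weights):
ΣP(Period 1)Q(Period 1) = 4.91×47 + 14.96×51 + 1.95×126 = 230.77 + 762.96 + 245.7 = 1239.43
ΣP(Period 0)Q(Period 1) = 4.55×47 + 12.21×51 + 2.31×126 = 213.85 + 622.71 + 291.06 = 1127.62
P = 1239.43 / 1127.62 × 100 = 109.9156
Fisher = √(L × P) = √(111.7203 × 109.9156) = 110.8143

110.81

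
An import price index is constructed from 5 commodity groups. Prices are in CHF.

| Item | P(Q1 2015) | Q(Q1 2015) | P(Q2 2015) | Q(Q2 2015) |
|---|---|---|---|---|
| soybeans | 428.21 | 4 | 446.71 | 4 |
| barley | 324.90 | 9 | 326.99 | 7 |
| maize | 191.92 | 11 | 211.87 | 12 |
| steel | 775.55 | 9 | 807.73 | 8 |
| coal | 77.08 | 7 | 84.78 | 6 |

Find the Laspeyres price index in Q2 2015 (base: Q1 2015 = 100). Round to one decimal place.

Laspeyres price index uses base-period quantities as weights.
ΣP(Q2 2015)·Q(Q1 2015) = 446.71×4 + 326.99×9 + 211.87×11 + 807.73×9 + 84.78×7 = 1786.84 + 2942.91 + 2330.57 + 7269.57 + 593.46 = 14923.35
ΣP(Q1 2015)·Q(Q1 2015) = 428.21×4 + 324.90×9 + 191.92×11 + 775.55×9 + 77.08×7 = 1712.84 + 2924.1 + 2111.12 + 6979.95 + 539.56 = 14267.57
Index = 14923.35 / 14267.57 × 100 = 104.5963

104.6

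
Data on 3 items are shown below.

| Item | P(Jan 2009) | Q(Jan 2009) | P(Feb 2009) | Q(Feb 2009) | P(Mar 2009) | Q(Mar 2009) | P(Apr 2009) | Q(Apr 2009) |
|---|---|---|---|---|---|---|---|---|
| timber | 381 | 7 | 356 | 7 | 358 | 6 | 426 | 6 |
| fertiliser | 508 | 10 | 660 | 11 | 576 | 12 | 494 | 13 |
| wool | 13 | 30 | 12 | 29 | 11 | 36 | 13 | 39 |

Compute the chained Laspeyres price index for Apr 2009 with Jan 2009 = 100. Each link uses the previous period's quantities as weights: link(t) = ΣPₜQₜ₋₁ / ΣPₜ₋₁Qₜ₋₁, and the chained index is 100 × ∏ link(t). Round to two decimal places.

Link Jan 2009→Feb 2009:
ΣP(Feb 2009)Q(Jan 2009) = 356×7 + 660×10 + 12×30 = 2492 + 6600 + 360 = 9452
ΣP(Jan 2009)Q(Jan 2009) = 381×7 + 508×10 + 13×30 = 2667 + 5080 + 390 = 8137
link = 9452/8137 = 1.161607
Link Feb 2009→Mar 2009:
ΣP(Mar 2009)Q(Feb 2009) = 358×7 + 576×11 + 11×29 = 2506 + 6336 + 319 = 9161
ΣP(Feb 2009)Q(Feb 2009) = 356×7 + 660×11 + 12×29 = 2492 + 7260 + 348 = 10100
link = 9161/10100 = 0.907030
Link Mar 2009→Apr 2009:
ΣP(Apr 2009)Q(Mar 2009) = 426×6 + 494×12 + 13×36 = 2556 + 5928 + 468 = 8952
ΣP(Mar 2009)Q(Mar 2009) = 358×6 + 576×12 + 11×36 = 2148 + 6912 + 396 = 9456
link = 8952/9456 = 0.946701
Chained index = 100 × 1.161607 × 0.907030 × 0.946701 = 99.7455

99.75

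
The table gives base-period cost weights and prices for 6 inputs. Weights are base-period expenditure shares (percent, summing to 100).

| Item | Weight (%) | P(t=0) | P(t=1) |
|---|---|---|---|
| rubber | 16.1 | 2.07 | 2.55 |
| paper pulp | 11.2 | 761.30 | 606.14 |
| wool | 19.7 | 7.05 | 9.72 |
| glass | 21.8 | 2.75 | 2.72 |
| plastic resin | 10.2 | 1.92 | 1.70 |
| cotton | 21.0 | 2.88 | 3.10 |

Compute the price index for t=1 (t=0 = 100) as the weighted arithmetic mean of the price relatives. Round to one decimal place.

rubber: 16.1 × (2.55/2.07) = 16.1 × 1.231884 = 19.8333
paper pulp: 11.2 × (606.14/761.30) = 11.2 × 0.796191 = 8.9173
wool: 19.7 × (9.72/7.05) = 19.7 × 1.378723 = 27.1609
glass: 21.8 × (2.72/2.75) = 21.8 × 0.989091 = 21.5622
plastic resin: 10.2 × (1.70/1.92) = 10.2 × 0.885417 = 9.0312
cotton: 21.0 × (3.10/2.88) = 21.0 × 1.076389 = 22.6042
Index = Σ wᵢ·(p₁ᵢ/p₀ᵢ) = 19.8333 + 8.9173 + 27.1609 + 21.5622 + 9.0312 + 22.6042 = 109.1091

109.1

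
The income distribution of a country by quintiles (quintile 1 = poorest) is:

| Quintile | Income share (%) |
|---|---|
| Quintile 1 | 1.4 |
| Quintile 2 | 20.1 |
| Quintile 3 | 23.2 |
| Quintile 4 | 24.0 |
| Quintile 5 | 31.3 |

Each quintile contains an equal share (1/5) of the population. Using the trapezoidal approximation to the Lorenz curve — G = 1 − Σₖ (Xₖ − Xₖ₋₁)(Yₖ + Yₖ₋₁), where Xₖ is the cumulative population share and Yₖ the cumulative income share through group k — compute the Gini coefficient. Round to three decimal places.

0.255

Cumulative income shares Yₖ: 0.0140, 0.2150, 0.4470, 0.6870, 1.0000
Σ (Xₖ−Xₖ₋₁)(Yₖ+Yₖ₋₁) = (1/5)(0.0140+0.0000) + (1/5)(0.2150+0.0140) + (1/5)(0.4470+0.2150) + (1/5)(0.6870+0.4470) + (1/5)(1.0000+0.6870)
  = 0.0028 + 0.0458 + 0.1324 + 0.2268 + 0.3374 = 0.7452
G = 1 − 0.7452 = 0.2548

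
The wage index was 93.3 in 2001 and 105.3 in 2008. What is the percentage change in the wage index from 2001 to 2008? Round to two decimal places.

12.86%

Change = (105.3 − 93.3) / 93.3 × 100
       = 12.0 / 93.3 × 100 = 12.8617%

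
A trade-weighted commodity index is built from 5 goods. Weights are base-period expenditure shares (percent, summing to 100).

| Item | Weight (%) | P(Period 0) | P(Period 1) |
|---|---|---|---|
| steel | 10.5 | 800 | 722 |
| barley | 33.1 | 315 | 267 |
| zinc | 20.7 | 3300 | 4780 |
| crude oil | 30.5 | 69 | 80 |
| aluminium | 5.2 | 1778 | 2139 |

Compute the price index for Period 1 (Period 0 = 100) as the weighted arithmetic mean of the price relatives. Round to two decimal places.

109.13

steel: 10.5 × (722/800) = 10.5 × 0.902500 = 9.4763
barley: 33.1 × (267/315) = 33.1 × 0.847619 = 28.0562
zinc: 20.7 × (4780/3300) = 20.7 × 1.448485 = 29.9836
crude oil: 30.5 × (80/69) = 30.5 × 1.159420 = 35.3623
aluminium: 5.2 × (2139/1778) = 5.2 × 1.203037 = 6.2558
Index = Σ wᵢ·(p₁ᵢ/p₀ᵢ) = 9.4763 + 28.0562 + 29.9836 + 35.3623 + 6.2558 = 109.1342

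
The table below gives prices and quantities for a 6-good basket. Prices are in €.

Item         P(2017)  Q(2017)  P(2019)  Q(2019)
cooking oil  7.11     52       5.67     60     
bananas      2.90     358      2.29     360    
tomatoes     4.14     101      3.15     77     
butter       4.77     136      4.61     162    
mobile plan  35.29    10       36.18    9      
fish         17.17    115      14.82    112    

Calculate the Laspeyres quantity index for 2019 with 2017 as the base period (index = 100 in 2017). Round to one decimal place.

Laspeyres quantity index uses base-period prices as weights.
ΣP(2017)·Q(2019) = 7.11×60 + 2.90×360 + 4.14×77 + 4.77×162 + 35.29×9 + 17.17×112 = 426.6 + 1044 + 318.78 + 772.74 + 317.61 + 1923.04 = 4802.77
ΣP(2017)·Q(2017) = 7.11×52 + 2.90×358 + 4.14×101 + 4.77×136 + 35.29×10 + 17.17×115 = 369.72 + 1038.2 + 418.14 + 648.72 + 352.9 + 1974.55 = 4802.23
Index = 4802.77 / 4802.23 × 100 = 100.0112

100.0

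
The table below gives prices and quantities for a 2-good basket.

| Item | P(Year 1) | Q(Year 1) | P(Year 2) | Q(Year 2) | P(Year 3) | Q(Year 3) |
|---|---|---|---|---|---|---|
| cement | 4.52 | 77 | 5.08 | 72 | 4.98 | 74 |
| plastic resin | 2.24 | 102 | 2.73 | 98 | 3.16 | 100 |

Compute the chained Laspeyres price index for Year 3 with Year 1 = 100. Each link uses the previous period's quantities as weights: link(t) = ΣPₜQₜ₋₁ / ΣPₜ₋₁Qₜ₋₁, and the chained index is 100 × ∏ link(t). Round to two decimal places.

122.56

Link Year 1→Year 2:
ΣP(Year 2)Q(Year 1) = 5.08×77 + 2.73×102 = 391.16 + 278.46 = 669.62
ΣP(Year 1)Q(Year 1) = 4.52×77 + 2.24×102 = 348.04 + 228.48 = 576.52
link = 669.62/576.52 = 1.161486
Link Year 2→Year 3:
ΣP(Year 3)Q(Year 2) = 4.98×72 + 3.16×98 = 358.56 + 309.68 = 668.24
ΣP(Year 2)Q(Year 2) = 5.08×72 + 2.73×98 = 365.76 + 267.54 = 633.3
link = 668.24/633.3 = 1.055171
Chained index = 100 × 1.161486 × 1.055171 = 122.5567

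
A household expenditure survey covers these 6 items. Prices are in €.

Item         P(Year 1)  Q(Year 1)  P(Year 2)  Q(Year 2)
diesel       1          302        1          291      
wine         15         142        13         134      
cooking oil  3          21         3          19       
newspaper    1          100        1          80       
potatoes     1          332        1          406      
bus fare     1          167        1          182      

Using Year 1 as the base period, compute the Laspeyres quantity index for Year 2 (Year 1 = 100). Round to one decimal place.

97.8

Laspeyres quantity index uses base-period prices as weights.
ΣP(Year 1)·Q(Year 2) = 1×291 + 15×134 + 3×19 + 1×80 + 1×406 + 1×182 = 291 + 2010 + 57 + 80 + 406 + 182 = 3026
ΣP(Year 1)·Q(Year 1) = 1×302 + 15×142 + 3×21 + 1×100 + 1×332 + 1×167 = 302 + 2130 + 63 + 100 + 332 + 167 = 3094
Index = 3026 / 3094 × 100 = 97.8022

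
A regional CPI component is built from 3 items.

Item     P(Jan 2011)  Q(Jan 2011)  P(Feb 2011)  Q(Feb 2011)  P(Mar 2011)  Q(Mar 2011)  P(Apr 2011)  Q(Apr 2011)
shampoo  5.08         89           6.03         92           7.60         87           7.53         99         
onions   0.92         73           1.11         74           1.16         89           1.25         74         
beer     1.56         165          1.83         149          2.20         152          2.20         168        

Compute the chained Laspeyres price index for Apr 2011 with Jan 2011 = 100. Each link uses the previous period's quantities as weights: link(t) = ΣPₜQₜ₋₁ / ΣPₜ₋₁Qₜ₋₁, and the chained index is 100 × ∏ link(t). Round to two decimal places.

Link Jan 2011→Feb 2011:
ΣP(Feb 2011)Q(Jan 2011) = 6.03×89 + 1.11×73 + 1.83×165 = 536.67 + 81.03 + 301.95 = 919.65
ΣP(Jan 2011)Q(Jan 2011) = 5.08×89 + 0.92×73 + 1.56×165 = 452.12 + 67.16 + 257.4 = 776.68
link = 919.65/776.68 = 1.184078
Link Feb 2011→Mar 2011:
ΣP(Mar 2011)Q(Feb 2011) = 7.60×92 + 1.16×74 + 2.20×149 = 699.2 + 85.84 + 327.8 = 1112.84
ΣP(Feb 2011)Q(Feb 2011) = 6.03×92 + 1.11×74 + 1.83×149 = 554.76 + 82.14 + 272.67 = 909.57
link = 1112.84/909.57 = 1.223479
Link Mar 2011→Apr 2011:
ΣP(Apr 2011)Q(Mar 2011) = 7.53×87 + 1.25×89 + 2.20×152 = 655.11 + 111.25 + 334.4 = 1100.76
ΣP(Mar 2011)Q(Mar 2011) = 7.60×87 + 1.16×89 + 2.20×152 = 661.2 + 103.24 + 334.4 = 1098.84
link = 1100.76/1098.84 = 1.001747
Chained index = 100 × 1.184078 × 1.223479 × 1.001747 = 145.1227

145.12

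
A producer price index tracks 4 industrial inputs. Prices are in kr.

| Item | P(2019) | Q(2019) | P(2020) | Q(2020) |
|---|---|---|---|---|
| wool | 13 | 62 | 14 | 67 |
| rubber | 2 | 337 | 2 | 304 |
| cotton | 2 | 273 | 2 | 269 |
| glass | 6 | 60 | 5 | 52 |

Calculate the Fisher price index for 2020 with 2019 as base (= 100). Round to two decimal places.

Laspeyres component (base-period weights):
ΣP(2020)Q(2019) = 14×62 + 2×337 + 2×273 + 5×60 = 868 + 674 + 546 + 300 = 2388
ΣP(2019)Q(2019) = 13×62 + 2×337 + 2×273 + 6×60 = 806 + 674 + 546 + 360 = 2386
L = 2388 / 2386 × 100 = 100.0838
Paasche component (current-period weights):
ΣP(2020)Q(2020) = 14×67 + 2×304 + 2×269 + 5×52 = 938 + 608 + 538 + 260 = 2344
ΣP(2019)Q(2020) = 13×67 + 2×304 + 2×269 + 6×52 = 871 + 608 + 538 + 312 = 2329
P = 2344 / 2329 × 100 = 100.6441
Fisher = √(L × P) = √(100.0838 × 100.6441) = 100.3635

100.36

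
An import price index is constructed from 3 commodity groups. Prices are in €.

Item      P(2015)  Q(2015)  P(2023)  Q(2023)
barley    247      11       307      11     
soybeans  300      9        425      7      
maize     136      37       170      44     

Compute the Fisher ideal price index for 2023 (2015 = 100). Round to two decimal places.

Laspeyres component (base-period weights):
ΣP(2023)Q(2015) = 307×11 + 425×9 + 170×37 = 3377 + 3825 + 6290 = 13492
ΣP(2015)Q(2015) = 247×11 + 300×9 + 136×37 = 2717 + 2700 + 5032 = 10449
L = 13492 / 10449 × 100 = 129.1224
Paasche component (current-period weights):
ΣP(2023)Q(2023) = 307×11 + 425×7 + 170×44 = 3377 + 2975 + 7480 = 13832
ΣP(2015)Q(2023) = 247×11 + 300×7 + 136×44 = 2717 + 2100 + 5984 = 10801
P = 13832 / 10801 × 100 = 128.0622
Fisher = √(L × P) = √(129.1224 × 128.0622) = 128.5912

128.59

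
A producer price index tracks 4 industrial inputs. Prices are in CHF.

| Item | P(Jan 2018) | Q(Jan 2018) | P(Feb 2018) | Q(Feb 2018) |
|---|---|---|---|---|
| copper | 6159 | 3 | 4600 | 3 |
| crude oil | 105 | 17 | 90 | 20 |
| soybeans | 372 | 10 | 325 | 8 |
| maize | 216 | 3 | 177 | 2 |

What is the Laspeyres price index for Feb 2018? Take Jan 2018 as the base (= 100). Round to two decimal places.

77.59

Laspeyres price index uses base-period quantities as weights.
ΣP(Feb 2018)·Q(Jan 2018) = 4600×3 + 90×17 + 325×10 + 177×3 = 13800 + 1530 + 3250 + 531 = 19111
ΣP(Jan 2018)·Q(Jan 2018) = 6159×3 + 105×17 + 372×10 + 216×3 = 18477 + 1785 + 3720 + 648 = 24630
Index = 19111 / 24630 × 100 = 77.5924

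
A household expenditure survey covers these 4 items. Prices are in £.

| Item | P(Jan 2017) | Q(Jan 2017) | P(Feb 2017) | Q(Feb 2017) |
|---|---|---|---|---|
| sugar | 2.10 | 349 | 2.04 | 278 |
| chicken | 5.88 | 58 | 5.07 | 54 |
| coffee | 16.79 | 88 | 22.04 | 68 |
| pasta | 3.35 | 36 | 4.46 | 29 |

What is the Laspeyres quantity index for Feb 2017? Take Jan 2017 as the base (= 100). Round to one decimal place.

Laspeyres quantity index uses base-period prices as weights.
ΣP(Jan 2017)·Q(Feb 2017) = 2.10×278 + 5.88×54 + 16.79×68 + 3.35×29 = 583.8 + 317.52 + 1141.72 + 97.15 = 2140.19
ΣP(Jan 2017)·Q(Jan 2017) = 2.10×349 + 5.88×58 + 16.79×88 + 3.35×36 = 732.9 + 341.04 + 1477.52 + 120.6 = 2672.06
Index = 2140.19 / 2672.06 × 100 = 80.0951

80.1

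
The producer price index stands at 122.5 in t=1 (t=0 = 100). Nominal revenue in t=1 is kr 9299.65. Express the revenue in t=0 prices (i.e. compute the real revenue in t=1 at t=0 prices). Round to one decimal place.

7591.6

Real = Nominal ÷ (Index/100) = 9299.65 ÷ (122.5/100)
     = 9299.65 ÷ 1.225 = 7591.5510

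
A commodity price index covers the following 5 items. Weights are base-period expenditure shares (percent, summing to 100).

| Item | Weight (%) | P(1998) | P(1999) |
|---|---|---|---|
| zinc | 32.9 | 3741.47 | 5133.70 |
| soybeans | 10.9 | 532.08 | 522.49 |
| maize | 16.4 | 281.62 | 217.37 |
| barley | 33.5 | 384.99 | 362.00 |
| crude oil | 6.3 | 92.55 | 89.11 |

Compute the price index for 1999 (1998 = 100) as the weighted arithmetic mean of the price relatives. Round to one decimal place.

zinc: 32.9 × (5133.70/3741.47) = 32.9 × 1.372108 = 45.1423
soybeans: 10.9 × (522.49/532.08) = 10.9 × 0.981976 = 10.7035
maize: 16.4 × (217.37/281.62) = 16.4 × 0.771856 = 12.6584
barley: 33.5 × (362.00/384.99) = 33.5 × 0.940284 = 31.4995
crude oil: 6.3 × (89.11/92.55) = 6.3 × 0.962831 = 6.0658
Index = Σ wᵢ·(p₁ᵢ/p₀ᵢ) = 45.1423 + 10.7035 + 12.6584 + 31.4995 + 6.0658 = 106.0697

106.1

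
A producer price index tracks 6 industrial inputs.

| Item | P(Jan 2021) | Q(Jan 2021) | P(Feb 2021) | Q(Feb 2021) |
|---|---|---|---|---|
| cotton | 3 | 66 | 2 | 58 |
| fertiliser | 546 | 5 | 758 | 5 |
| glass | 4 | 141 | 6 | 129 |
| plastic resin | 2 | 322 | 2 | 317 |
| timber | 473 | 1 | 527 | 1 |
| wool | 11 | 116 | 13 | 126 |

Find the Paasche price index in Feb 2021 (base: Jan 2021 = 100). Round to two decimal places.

126.48

Paasche price index uses current-period quantities as weights.
ΣP(Feb 2021)·Q(Feb 2021) = 2×58 + 758×5 + 6×129 + 2×317 + 527×1 + 13×126 = 116 + 3790 + 774 + 634 + 527 + 1638 = 7479
ΣP(Jan 2021)·Q(Feb 2021) = 3×58 + 546×5 + 4×129 + 2×317 + 473×1 + 11×126 = 174 + 2730 + 516 + 634 + 473 + 1386 = 5913
Index = 7479 / 5913 × 100 = 126.4840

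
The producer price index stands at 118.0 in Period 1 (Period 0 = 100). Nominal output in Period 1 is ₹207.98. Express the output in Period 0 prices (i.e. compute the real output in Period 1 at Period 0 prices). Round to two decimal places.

176.25

Real = Nominal ÷ (Index/100) = 207.98 ÷ (118.0/100)
     = 207.98 ÷ 1.180 = 176.2542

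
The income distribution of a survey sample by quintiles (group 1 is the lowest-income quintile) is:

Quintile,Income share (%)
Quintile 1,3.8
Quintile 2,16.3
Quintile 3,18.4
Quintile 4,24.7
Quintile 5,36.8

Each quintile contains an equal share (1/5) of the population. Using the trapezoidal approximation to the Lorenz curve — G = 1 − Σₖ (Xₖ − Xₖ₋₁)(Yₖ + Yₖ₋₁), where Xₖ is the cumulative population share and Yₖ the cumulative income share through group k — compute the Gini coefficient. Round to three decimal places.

Cumulative income shares Yₖ: 0.0380, 0.2010, 0.3850, 0.6320, 1.0000
Σ (Xₖ−Xₖ₋₁)(Yₖ+Yₖ₋₁) = (1/5)(0.0380+0.0000) + (1/5)(0.2010+0.0380) + (1/5)(0.3850+0.2010) + (1/5)(0.6320+0.3850) + (1/5)(1.0000+0.6320)
  = 0.0076 + 0.0478 + 0.1172 + 0.2034 + 0.3264 = 0.7024
G = 1 − 0.7024 = 0.2976

0.298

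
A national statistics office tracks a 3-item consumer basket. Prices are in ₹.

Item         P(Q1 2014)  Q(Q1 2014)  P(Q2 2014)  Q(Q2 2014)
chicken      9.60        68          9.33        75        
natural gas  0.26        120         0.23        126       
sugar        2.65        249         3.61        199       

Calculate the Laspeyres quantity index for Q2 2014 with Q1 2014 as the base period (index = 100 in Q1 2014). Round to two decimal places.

95.26

Laspeyres quantity index uses base-period prices as weights.
ΣP(Q1 2014)·Q(Q2 2014) = 9.60×75 + 0.26×126 + 2.65×199 = 720 + 32.76 + 527.35 = 1280.11
ΣP(Q1 2014)·Q(Q1 2014) = 9.60×68 + 0.26×120 + 2.65×249 = 652.8 + 31.2 + 659.85 = 1343.85
Index = 1280.11 / 1343.85 × 100 = 95.2569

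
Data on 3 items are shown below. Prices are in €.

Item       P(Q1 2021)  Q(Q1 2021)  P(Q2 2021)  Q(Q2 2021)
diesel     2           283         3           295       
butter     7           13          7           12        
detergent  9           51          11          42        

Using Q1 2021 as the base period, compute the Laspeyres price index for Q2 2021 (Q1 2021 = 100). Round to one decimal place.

134.5

Laspeyres price index uses base-period quantities as weights.
ΣP(Q2 2021)·Q(Q1 2021) = 3×283 + 7×13 + 11×51 = 849 + 91 + 561 = 1501
ΣP(Q1 2021)·Q(Q1 2021) = 2×283 + 7×13 + 9×51 = 566 + 91 + 459 = 1116
Index = 1501 / 1116 × 100 = 134.4982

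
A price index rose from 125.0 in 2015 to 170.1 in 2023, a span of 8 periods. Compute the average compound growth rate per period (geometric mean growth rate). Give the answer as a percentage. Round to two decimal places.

3.93%

Growth factor = (170.1/125.0)^(1/8) = (1.360800)^(1/8) = 1.039260
Growth rate = 1.039260 − 1 = 0.039260 = 3.9260%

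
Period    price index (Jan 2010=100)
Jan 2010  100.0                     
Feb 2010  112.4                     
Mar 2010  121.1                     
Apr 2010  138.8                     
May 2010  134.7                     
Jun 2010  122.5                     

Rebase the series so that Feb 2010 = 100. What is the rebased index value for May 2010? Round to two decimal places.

119.84

Rebased(May 2010) = 134.7 / 112.4 × 100 = 119.8399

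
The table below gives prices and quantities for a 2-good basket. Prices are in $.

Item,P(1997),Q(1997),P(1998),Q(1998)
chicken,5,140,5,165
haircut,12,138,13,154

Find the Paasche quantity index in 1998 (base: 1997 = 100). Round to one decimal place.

113.4

Paasche quantity index uses current-period prices as weights.
ΣP(1998)·Q(1998) = 5×165 + 13×154 = 825 + 2002 = 2827
ΣP(1998)·Q(1997) = 5×140 + 13×138 = 700 + 1794 = 2494
Index = 2827 / 2494 × 100 = 113.3520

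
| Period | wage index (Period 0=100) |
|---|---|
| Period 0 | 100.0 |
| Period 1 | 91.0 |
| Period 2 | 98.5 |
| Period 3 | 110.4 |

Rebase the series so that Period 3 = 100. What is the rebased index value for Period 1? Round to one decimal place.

82.4

Rebased(Period 1) = 91.0 / 110.4 × 100 = 82.4275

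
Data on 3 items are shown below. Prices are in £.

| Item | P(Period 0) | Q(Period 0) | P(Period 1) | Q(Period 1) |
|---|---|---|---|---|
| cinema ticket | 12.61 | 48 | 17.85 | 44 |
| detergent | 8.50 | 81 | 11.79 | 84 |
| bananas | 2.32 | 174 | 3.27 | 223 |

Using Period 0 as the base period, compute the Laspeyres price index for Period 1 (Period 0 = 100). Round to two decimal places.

140.25

Laspeyres price index uses base-period quantities as weights.
ΣP(Period 1)·Q(Period 0) = 17.85×48 + 11.79×81 + 3.27×174 = 856.8 + 954.99 + 568.98 = 2380.77
ΣP(Period 0)·Q(Period 0) = 12.61×48 + 8.50×81 + 2.32×174 = 605.28 + 688.5 + 403.68 = 1697.46
Index = 2380.77 / 1697.46 × 100 = 140.2549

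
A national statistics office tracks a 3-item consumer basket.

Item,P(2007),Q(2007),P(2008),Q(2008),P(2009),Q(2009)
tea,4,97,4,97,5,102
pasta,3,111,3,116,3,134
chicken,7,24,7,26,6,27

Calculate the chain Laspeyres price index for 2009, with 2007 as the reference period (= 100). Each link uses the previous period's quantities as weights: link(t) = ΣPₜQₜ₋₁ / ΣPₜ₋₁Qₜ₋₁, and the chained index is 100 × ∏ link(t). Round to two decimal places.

Link 2007→2008:
ΣP(2008)Q(2007) = 4×97 + 3×111 + 7×24 = 388 + 333 + 168 = 889
ΣP(2007)Q(2007) = 4×97 + 3×111 + 7×24 = 388 + 333 + 168 = 889
link = 889/889 = 1.000000
Link 2008→2009:
ΣP(2009)Q(2008) = 5×97 + 3×116 + 6×26 = 485 + 348 + 156 = 989
ΣP(2008)Q(2008) = 4×97 + 3×116 + 7×26 = 388 + 348 + 182 = 918
link = 989/918 = 1.077342
Chained index = 100 × 1.000000 × 1.077342 = 107.7342

107.73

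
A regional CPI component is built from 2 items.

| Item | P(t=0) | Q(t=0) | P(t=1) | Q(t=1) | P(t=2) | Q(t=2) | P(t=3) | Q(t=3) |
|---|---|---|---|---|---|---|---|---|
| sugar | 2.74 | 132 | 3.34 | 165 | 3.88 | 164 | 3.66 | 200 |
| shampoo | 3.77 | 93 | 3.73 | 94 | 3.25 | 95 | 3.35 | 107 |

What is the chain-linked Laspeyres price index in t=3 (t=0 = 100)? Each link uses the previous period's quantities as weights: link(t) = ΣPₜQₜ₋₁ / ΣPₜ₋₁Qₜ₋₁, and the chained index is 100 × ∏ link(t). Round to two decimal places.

112.73

Link t=0→t=1:
ΣP(t=1)Q(t=0) = 3.34×132 + 3.73×93 = 440.88 + 346.89 = 787.77
ΣP(t=0)Q(t=0) = 2.74×132 + 3.77×93 = 361.68 + 350.61 = 712.29
link = 787.77/712.29 = 1.105968
Link t=1→t=2:
ΣP(t=2)Q(t=1) = 3.88×165 + 3.25×94 = 640.2 + 305.5 = 945.7
ΣP(t=1)Q(t=1) = 3.34×165 + 3.73×94 = 551.1 + 350.62 = 901.72
link = 945.7/901.72 = 1.048773
Link t=2→t=3:
ΣP(t=3)Q(t=2) = 3.66×164 + 3.35×95 = 600.24 + 318.25 = 918.49
ΣP(t=2)Q(t=2) = 3.88×164 + 3.25×95 = 636.32 + 308.75 = 945.07
link = 918.49/945.07 = 0.971875
Chained index = 100 × 1.105968 × 1.048773 × 0.971875 = 112.7288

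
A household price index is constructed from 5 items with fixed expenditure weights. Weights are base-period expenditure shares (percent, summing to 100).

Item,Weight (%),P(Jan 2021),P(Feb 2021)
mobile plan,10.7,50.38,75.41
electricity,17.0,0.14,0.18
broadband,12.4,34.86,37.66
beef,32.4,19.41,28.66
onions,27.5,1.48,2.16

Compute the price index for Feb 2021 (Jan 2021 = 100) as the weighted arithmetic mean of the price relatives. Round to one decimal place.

mobile plan: 10.7 × (75.41/50.38) = 10.7 × 1.496824 = 16.0160
electricity: 17.0 × (0.18/0.14) = 17.0 × 1.285714 = 21.8571
broadband: 12.4 × (37.66/34.86) = 12.4 × 1.080321 = 13.3960
beef: 32.4 × (28.66/19.41) = 32.4 × 1.476558 = 47.8405
onions: 27.5 × (2.16/1.48) = 27.5 × 1.459459 = 40.1351
Index = Σ wᵢ·(p₁ᵢ/p₀ᵢ) = 16.0160 + 21.8571 + 13.3960 + 47.8405 + 40.1351 = 139.2448

139.2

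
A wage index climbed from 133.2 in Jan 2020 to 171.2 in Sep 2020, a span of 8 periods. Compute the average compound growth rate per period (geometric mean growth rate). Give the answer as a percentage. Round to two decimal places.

Growth factor = (171.2/133.2)^(1/8) = (1.285285)^(1/8) = 1.031870
Growth rate = 1.031870 − 1 = 0.031870 = 3.1870%

3.19%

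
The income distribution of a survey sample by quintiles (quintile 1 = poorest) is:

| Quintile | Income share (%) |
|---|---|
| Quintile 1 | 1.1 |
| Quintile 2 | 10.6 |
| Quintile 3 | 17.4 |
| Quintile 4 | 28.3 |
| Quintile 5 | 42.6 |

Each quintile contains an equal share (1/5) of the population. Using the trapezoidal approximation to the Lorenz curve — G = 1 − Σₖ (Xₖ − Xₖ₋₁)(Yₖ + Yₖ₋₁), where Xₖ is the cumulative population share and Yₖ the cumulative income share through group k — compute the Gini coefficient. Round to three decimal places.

0.403

Cumulative income shares Yₖ: 0.0110, 0.1170, 0.2910, 0.5740, 1.0000
Σ (Xₖ−Xₖ₋₁)(Yₖ+Yₖ₋₁) = (1/5)(0.0110+0.0000) + (1/5)(0.1170+0.0110) + (1/5)(0.2910+0.1170) + (1/5)(0.5740+0.2910) + (1/5)(1.0000+0.5740)
  = 0.0022 + 0.0256 + 0.0816 + 0.1730 + 0.3148 = 0.5972
G = 1 − 0.5972 = 0.4028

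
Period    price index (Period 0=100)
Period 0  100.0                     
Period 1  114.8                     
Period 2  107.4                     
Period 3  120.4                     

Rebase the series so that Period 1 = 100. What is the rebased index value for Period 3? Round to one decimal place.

Rebased(Period 3) = 120.4 / 114.8 × 100 = 104.8780

104.9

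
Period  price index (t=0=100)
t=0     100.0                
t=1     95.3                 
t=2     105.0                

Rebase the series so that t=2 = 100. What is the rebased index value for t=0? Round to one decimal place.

Rebased(t=0) = 100.0 / 105.0 × 100 = 95.2381

95.2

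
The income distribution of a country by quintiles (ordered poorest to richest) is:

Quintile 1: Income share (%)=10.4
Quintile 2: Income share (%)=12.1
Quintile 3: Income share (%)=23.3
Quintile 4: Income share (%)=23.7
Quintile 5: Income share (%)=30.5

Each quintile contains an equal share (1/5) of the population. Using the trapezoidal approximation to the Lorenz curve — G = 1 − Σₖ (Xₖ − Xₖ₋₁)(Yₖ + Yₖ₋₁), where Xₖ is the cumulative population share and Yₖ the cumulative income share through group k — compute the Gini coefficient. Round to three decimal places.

0.207

Cumulative income shares Yₖ: 0.1040, 0.2250, 0.4580, 0.6950, 1.0000
Σ (Xₖ−Xₖ₋₁)(Yₖ+Yₖ₋₁) = (1/5)(0.1040+0.0000) + (1/5)(0.2250+0.1040) + (1/5)(0.4580+0.2250) + (1/5)(0.6950+0.4580) + (1/5)(1.0000+0.6950)
  = 0.0208 + 0.0658 + 0.1366 + 0.2306 + 0.3390 = 0.7928
G = 1 − 0.7928 = 0.2072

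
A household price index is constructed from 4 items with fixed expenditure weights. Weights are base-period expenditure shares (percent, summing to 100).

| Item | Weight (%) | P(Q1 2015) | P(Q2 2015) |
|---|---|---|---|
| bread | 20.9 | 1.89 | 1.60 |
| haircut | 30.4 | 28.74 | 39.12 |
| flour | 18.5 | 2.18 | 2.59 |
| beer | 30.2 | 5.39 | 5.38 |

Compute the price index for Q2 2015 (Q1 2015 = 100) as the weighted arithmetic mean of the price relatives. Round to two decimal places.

bread: 20.9 × (1.60/1.89) = 20.9 × 0.846561 = 17.6931
haircut: 30.4 × (39.12/28.74) = 30.4 × 1.361169 = 41.3795
flour: 18.5 × (2.59/2.18) = 18.5 × 1.188073 = 21.9794
beer: 30.2 × (5.38/5.39) = 30.2 × 0.998145 = 30.1440
Index = Σ wᵢ·(p₁ᵢ/p₀ᵢ) = 17.6931 + 41.3795 + 21.9794 + 30.1440 = 111.1960

111.20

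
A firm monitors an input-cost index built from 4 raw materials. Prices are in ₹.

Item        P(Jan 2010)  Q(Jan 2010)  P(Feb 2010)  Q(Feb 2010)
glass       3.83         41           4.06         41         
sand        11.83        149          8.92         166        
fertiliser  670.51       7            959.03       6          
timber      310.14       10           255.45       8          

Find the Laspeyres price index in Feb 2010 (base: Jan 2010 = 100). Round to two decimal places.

Laspeyres price index uses base-period quantities as weights.
ΣP(Feb 2010)·Q(Jan 2010) = 4.06×41 + 8.92×149 + 959.03×7 + 255.45×10 = 166.46 + 1329.08 + 6713.21 + 2554.5 = 10763.25
ΣP(Jan 2010)·Q(Jan 2010) = 3.83×41 + 11.83×149 + 670.51×7 + 310.14×10 = 157.03 + 1762.67 + 4693.57 + 3101.4 = 9714.67
Index = 10763.25 / 9714.67 × 100 = 110.7938

110.79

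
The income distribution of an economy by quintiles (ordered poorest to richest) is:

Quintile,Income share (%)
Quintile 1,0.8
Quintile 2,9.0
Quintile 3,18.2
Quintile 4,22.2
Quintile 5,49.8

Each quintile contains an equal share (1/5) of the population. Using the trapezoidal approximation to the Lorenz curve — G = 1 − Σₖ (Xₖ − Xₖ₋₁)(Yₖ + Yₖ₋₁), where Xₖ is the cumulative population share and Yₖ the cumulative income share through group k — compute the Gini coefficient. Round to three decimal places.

0.445

Cumulative income shares Yₖ: 0.0080, 0.0980, 0.2800, 0.5020, 1.0000
Σ (Xₖ−Xₖ₋₁)(Yₖ+Yₖ₋₁) = (1/5)(0.0080+0.0000) + (1/5)(0.0980+0.0080) + (1/5)(0.2800+0.0980) + (1/5)(0.5020+0.2800) + (1/5)(1.0000+0.5020)
  = 0.0016 + 0.0212 + 0.0756 + 0.1564 + 0.3004 = 0.5552
G = 1 − 0.5552 = 0.4448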